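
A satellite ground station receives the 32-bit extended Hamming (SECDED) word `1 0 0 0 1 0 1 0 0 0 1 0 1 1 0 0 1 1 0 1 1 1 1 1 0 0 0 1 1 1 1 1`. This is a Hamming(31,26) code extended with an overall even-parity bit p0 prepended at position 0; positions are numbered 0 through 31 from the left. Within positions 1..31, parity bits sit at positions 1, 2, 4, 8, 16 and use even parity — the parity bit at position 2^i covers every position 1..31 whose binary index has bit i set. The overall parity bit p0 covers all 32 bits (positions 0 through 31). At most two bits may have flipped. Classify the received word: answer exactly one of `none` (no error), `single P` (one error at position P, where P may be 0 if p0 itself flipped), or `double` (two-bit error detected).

s1: b1⊕b3⊕b5⊕b7⊕b9⊕b11⊕b13⊕b15⊕b17⊕b19⊕b21⊕b23⊕b25⊕b27⊕b29⊕b31 = 0⊕0⊕0⊕0⊕0⊕0⊕1⊕0⊕1⊕1⊕1⊕1⊕0⊕1⊕1⊕1 = 0
s2: b2⊕b3⊕b6⊕b7⊕b10⊕b11⊕b14⊕b15⊕b18⊕b19⊕b22⊕b23⊕b26⊕b27⊕b30⊕b31 = 0⊕0⊕1⊕0⊕1⊕0⊕0⊕0⊕0⊕1⊕1⊕1⊕0⊕1⊕1⊕1 = 0
s4: b4⊕b5⊕b6⊕b7⊕b12⊕b13⊕b14⊕b15⊕b20⊕b21⊕b22⊕b23⊕b28⊕b29⊕b30⊕b31 = 1⊕0⊕1⊕0⊕1⊕1⊕0⊕0⊕1⊕1⊕1⊕1⊕1⊕1⊕1⊕1 = 0
s8: b8⊕b9⊕b10⊕b11⊕b12⊕b13⊕b14⊕b15⊕b24⊕b25⊕b26⊕b27⊕b28⊕b29⊕b30⊕b31 = 0⊕0⊕1⊕0⊕1⊕1⊕0⊕0⊕0⊕0⊕0⊕1⊕1⊕1⊕1⊕1 = 0
s16: b16⊕b17⊕b18⊕b19⊕b20⊕b21⊕b22⊕b23⊕b24⊕b25⊕b26⊕b27⊕b28⊕b29⊕b30⊕b31 = 1⊕1⊕0⊕1⊕1⊕1⊕1⊕1⊕0⊕0⊕0⊕1⊕1⊕1⊕1⊕1 = 0
Syndrome (s16...s1) = 00000 → position 0 (no error).
Overall parity (XOR of all 32 bits, including p0): 1⊕0⊕0⊕0⊕1⊕0⊕1⊕0⊕0⊕0⊕1⊕0⊕1⊕1⊕0⊕0⊕1⊕1⊕0⊕1⊕1⊕1⊕1⊕1⊕0⊕0⊕0⊕1⊕1⊕1⊕1⊕1 = 0
Overall=0, syndrome position=0 → no error.

none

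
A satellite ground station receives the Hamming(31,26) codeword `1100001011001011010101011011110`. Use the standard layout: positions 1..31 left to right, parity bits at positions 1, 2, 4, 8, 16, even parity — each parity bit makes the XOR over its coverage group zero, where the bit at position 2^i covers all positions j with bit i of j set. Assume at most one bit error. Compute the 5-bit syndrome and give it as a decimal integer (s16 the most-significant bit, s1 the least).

s1: b1⊕b3⊕b5⊕b7⊕b9⊕b11⊕b13⊕b15⊕b17⊕b19⊕b21⊕b23⊕b25⊕b27⊕b29⊕b31 = 1⊕0⊕0⊕1⊕1⊕0⊕1⊕1⊕0⊕0⊕0⊕0⊕1⊕1⊕1⊕0 = 0
s2: b2⊕b3⊕b6⊕b7⊕b10⊕b11⊕b14⊕b15⊕b18⊕b19⊕b22⊕b23⊕b26⊕b27⊕b30⊕b31 = 1⊕0⊕0⊕1⊕1⊕0⊕0⊕1⊕1⊕0⊕1⊕0⊕0⊕1⊕1⊕0 = 0
s4: b4⊕b5⊕b6⊕b7⊕b12⊕b13⊕b14⊕b15⊕b20⊕b21⊕b22⊕b23⊕b28⊕b29⊕b30⊕b31 = 0⊕0⊕0⊕1⊕0⊕1⊕0⊕1⊕1⊕0⊕1⊕0⊕1⊕1⊕1⊕0 = 0
s8: b8⊕b9⊕b10⊕b11⊕b12⊕b13⊕b14⊕b15⊕b24⊕b25⊕b26⊕b27⊕b28⊕b29⊕b30⊕b31 = 0⊕1⊕1⊕0⊕0⊕1⊕0⊕1⊕1⊕1⊕0⊕1⊕1⊕1⊕1⊕0 = 0
s16: b16⊕b17⊕b18⊕b19⊕b20⊕b21⊕b22⊕b23⊕b24⊕b25⊕b26⊕b27⊕b28⊕b29⊕b30⊕b31 = 1⊕0⊕1⊕0⊕1⊕0⊕1⊕0⊕1⊕1⊕0⊕1⊕1⊕1⊕1⊕0 = 0
Syndrome (s16...s1) = 00000 → position 0 (no error).

0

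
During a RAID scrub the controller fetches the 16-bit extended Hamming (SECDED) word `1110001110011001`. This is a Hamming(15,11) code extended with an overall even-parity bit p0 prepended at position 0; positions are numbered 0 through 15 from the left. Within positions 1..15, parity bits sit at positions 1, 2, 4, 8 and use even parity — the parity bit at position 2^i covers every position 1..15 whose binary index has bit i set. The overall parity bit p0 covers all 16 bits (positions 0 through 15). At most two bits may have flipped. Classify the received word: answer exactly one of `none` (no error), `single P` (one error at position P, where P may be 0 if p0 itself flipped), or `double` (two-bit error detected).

s1: b1⊕b3⊕b5⊕b7⊕b9⊕b11⊕b13⊕b15 = 1⊕0⊕0⊕1⊕0⊕1⊕0⊕1 = 0
s2: b2⊕b3⊕b6⊕b7⊕b10⊕b11⊕b14⊕b15 = 1⊕0⊕1⊕1⊕0⊕1⊕0⊕1 = 1
s4: b4⊕b5⊕b6⊕b7⊕b12⊕b13⊕b14⊕b15 = 0⊕0⊕1⊕1⊕1⊕0⊕0⊕1 = 0
s8: b8⊕b9⊕b10⊕b11⊕b12⊕b13⊕b14⊕b15 = 1⊕0⊕0⊕1⊕1⊕0⊕0⊕1 = 0
Syndrome (s8...s1) = 0010 → position 2.
Overall parity (XOR of all 16 bits, including p0): 1⊕1⊕1⊕0⊕0⊕0⊕1⊕1⊕1⊕0⊕0⊕1⊕1⊕0⊕0⊕1 = 1
Overall=1, syndrome position=2 → single-bit error at position 2.

single 2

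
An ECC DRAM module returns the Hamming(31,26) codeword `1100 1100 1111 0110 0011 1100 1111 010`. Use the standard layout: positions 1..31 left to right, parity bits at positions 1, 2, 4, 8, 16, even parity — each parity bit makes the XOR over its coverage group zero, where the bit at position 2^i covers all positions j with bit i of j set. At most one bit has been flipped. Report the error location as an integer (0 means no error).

s1: b1⊕b3⊕b5⊕b7⊕b9⊕b11⊕b13⊕b15⊕b17⊕b19⊕b21⊕b23⊕b25⊕b27⊕b29⊕b31 = 1⊕0⊕1⊕0⊕1⊕1⊕0⊕1⊕0⊕1⊕1⊕0⊕1⊕1⊕0⊕0 = 1
s2: b2⊕b3⊕b6⊕b7⊕b10⊕b11⊕b14⊕b15⊕b18⊕b19⊕b22⊕b23⊕b26⊕b27⊕b30⊕b31 = 1⊕0⊕1⊕0⊕1⊕1⊕1⊕1⊕0⊕1⊕1⊕0⊕1⊕1⊕1⊕0 = 1
s4: b4⊕b5⊕b6⊕b7⊕b12⊕b13⊕b14⊕b15⊕b20⊕b21⊕b22⊕b23⊕b28⊕b29⊕b30⊕b31 = 0⊕1⊕1⊕0⊕1⊕0⊕1⊕1⊕1⊕1⊕1⊕0⊕1⊕0⊕1⊕0 = 0
s8: b8⊕b9⊕b10⊕b11⊕b12⊕b13⊕b14⊕b15⊕b24⊕b25⊕b26⊕b27⊕b28⊕b29⊕b30⊕b31 = 0⊕1⊕1⊕1⊕1⊕0⊕1⊕1⊕0⊕1⊕1⊕1⊕1⊕0⊕1⊕0 = 1
s16: b16⊕b17⊕b18⊕b19⊕b20⊕b21⊕b22⊕b23⊕b24⊕b25⊕b26⊕b27⊕b28⊕b29⊕b30⊕b31 = 0⊕0⊕0⊕1⊕1⊕1⊕1⊕0⊕0⊕1⊕1⊕1⊕1⊕0⊕1⊕0 = 1
Syndrome (s16...s1) = 11011 → position 27.

27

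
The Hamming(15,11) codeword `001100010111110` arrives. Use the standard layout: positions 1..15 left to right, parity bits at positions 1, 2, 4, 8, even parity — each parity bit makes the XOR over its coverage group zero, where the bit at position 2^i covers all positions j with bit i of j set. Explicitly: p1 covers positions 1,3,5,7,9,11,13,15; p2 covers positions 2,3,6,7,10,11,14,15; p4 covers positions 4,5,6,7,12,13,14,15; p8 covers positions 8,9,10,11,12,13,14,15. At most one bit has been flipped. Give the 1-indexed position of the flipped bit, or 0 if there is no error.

s1: b1⊕b3⊕b5⊕b7⊕b9⊕b11⊕b13⊕b15 = 0⊕1⊕0⊕0⊕0⊕1⊕1⊕0 = 1
s2: b2⊕b3⊕b6⊕b7⊕b10⊕b11⊕b14⊕b15 = 0⊕1⊕0⊕0⊕1⊕1⊕1⊕0 = 0
s4: b4⊕b5⊕b6⊕b7⊕b12⊕b13⊕b14⊕b15 = 1⊕0⊕0⊕0⊕1⊕1⊕1⊕0 = 0
s8: b8⊕b9⊕b10⊕b11⊕b12⊕b13⊕b14⊕b15 = 1⊕0⊕1⊕1⊕1⊕1⊕1⊕0 = 0
Syndrome (s8...s1) = 0001 → position 1.

1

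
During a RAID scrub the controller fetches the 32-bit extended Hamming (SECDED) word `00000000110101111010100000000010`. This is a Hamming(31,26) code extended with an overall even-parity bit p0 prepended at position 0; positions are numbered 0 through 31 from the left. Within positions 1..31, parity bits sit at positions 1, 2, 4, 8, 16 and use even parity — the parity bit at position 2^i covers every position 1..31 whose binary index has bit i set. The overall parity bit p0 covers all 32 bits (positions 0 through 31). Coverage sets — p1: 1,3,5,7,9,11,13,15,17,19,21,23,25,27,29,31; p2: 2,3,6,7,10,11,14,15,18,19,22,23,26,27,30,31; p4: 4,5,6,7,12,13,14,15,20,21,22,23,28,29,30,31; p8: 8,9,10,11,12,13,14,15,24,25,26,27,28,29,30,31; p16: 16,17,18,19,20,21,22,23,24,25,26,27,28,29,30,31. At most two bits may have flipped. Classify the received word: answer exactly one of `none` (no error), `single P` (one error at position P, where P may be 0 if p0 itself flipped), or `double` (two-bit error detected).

s1: b1⊕b3⊕b5⊕b7⊕b9⊕b11⊕b13⊕b15⊕b17⊕b19⊕b21⊕b23⊕b25⊕b27⊕b29⊕b31 = 0⊕0⊕0⊕0⊕1⊕1⊕1⊕1⊕0⊕0⊕0⊕0⊕0⊕0⊕0⊕0 = 0
s2: b2⊕b3⊕b6⊕b7⊕b10⊕b11⊕b14⊕b15⊕b18⊕b19⊕b22⊕b23⊕b26⊕b27⊕b30⊕b31 = 0⊕0⊕0⊕0⊕0⊕1⊕1⊕1⊕1⊕0⊕0⊕0⊕0⊕0⊕1⊕0 = 1
s4: b4⊕b5⊕b6⊕b7⊕b12⊕b13⊕b14⊕b15⊕b20⊕b21⊕b22⊕b23⊕b28⊕b29⊕b30⊕b31 = 0⊕0⊕0⊕0⊕0⊕1⊕1⊕1⊕1⊕0⊕0⊕0⊕0⊕0⊕1⊕0 = 1
s8: b8⊕b9⊕b10⊕b11⊕b12⊕b13⊕b14⊕b15⊕b24⊕b25⊕b26⊕b27⊕b28⊕b29⊕b30⊕b31 = 1⊕1⊕0⊕1⊕0⊕1⊕1⊕1⊕0⊕0⊕0⊕0⊕0⊕0⊕1⊕0 = 1
s16: b16⊕b17⊕b18⊕b19⊕b20⊕b21⊕b22⊕b23⊕b24⊕b25⊕b26⊕b27⊕b28⊕b29⊕b30⊕b31 = 1⊕0⊕1⊕0⊕1⊕0⊕0⊕0⊕0⊕0⊕0⊕0⊕0⊕0⊕1⊕0 = 0
Syndrome (s16...s1) = 01110 → position 14.
Overall parity (XOR of all 32 bits, including p0): 0⊕0⊕0⊕0⊕0⊕0⊕0⊕0⊕1⊕1⊕0⊕1⊕0⊕1⊕1⊕1⊕1⊕0⊕1⊕0⊕1⊕0⊕0⊕0⊕0⊕0⊕0⊕0⊕0⊕0⊕1⊕0 = 0
Overall=0, syndrome position=14 → double-bit error detected (uncorrectable).

double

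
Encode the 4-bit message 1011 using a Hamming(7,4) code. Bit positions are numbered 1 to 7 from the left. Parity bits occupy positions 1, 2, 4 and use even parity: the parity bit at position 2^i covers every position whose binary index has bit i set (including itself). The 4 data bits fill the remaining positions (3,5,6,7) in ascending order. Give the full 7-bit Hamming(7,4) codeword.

Place data bits at non-power-of-two positions: b3=1, b5=0, b6=1, b7=1.
p1 = XOR of data positions {3,5,7} = 1⊕0⊕1 = 0
p2 = XOR of data positions {3,6,7} = 1⊕1⊕1 = 1
p4 = XOR of data positions {5,6,7} = 0⊕1⊕1 = 0
Codeword b1..b7 = 0110011

0110011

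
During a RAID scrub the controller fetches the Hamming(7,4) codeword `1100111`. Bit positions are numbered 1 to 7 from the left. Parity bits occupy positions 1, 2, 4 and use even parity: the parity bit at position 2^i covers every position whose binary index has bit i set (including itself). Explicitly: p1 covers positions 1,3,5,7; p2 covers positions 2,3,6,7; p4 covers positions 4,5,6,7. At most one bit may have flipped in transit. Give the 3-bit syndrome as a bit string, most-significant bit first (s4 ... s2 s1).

111

s1: b1⊕b3⊕b5⊕b7 = 1⊕0⊕1⊕1 = 1
s2: b2⊕b3⊕b6⊕b7 = 1⊕0⊕1⊕1 = 1
s4: b4⊕b5⊕b6⊕b7 = 0⊕1⊕1⊕1 = 1
Syndrome (s4...s1) = 111 → position 7.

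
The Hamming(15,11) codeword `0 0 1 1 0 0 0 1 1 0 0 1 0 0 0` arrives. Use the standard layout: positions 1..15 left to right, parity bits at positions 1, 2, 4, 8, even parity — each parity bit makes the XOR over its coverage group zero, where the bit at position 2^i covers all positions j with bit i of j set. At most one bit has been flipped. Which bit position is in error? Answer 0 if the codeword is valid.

s1: b1⊕b3⊕b5⊕b7⊕b9⊕b11⊕b13⊕b15 = 0⊕1⊕0⊕0⊕1⊕0⊕0⊕0 = 0
s2: b2⊕b3⊕b6⊕b7⊕b10⊕b11⊕b14⊕b15 = 0⊕1⊕0⊕0⊕0⊕0⊕0⊕0 = 1
s4: b4⊕b5⊕b6⊕b7⊕b12⊕b13⊕b14⊕b15 = 1⊕0⊕0⊕0⊕1⊕0⊕0⊕0 = 0
s8: b8⊕b9⊕b10⊕b11⊕b12⊕b13⊕b14⊕b15 = 1⊕1⊕0⊕0⊕1⊕0⊕0⊕0 = 1
Syndrome (s8...s1) = 1010 → position 10.

10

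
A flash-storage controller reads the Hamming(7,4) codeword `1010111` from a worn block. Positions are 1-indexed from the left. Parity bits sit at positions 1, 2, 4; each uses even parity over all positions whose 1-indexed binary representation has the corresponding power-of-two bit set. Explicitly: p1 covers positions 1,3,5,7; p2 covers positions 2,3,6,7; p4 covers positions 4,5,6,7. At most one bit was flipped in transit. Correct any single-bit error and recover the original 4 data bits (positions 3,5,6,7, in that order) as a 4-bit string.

1101

s1: b1⊕b3⊕b5⊕b7 = 1⊕1⊕1⊕1 = 0
s2: b2⊕b3⊕b6⊕b7 = 0⊕1⊕1⊕1 = 1
s4: b4⊕b5⊕b6⊕b7 = 0⊕1⊕1⊕1 = 1
Syndrome (s4...s1) = 110 → position 6.
Flip bit 6: corrected codeword = 1010101
Data bits at positions 3,5,6,7: 1101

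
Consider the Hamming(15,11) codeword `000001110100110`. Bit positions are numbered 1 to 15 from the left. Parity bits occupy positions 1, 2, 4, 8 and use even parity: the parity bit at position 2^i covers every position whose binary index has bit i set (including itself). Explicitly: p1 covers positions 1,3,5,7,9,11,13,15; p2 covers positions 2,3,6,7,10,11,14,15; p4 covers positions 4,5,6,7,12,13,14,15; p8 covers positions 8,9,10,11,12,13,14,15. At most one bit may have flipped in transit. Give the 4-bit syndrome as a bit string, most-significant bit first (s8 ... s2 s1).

s1: b1⊕b3⊕b5⊕b7⊕b9⊕b11⊕b13⊕b15 = 0⊕0⊕0⊕1⊕0⊕0⊕1⊕0 = 0
s2: b2⊕b3⊕b6⊕b7⊕b10⊕b11⊕b14⊕b15 = 0⊕0⊕1⊕1⊕1⊕0⊕1⊕0 = 0
s4: b4⊕b5⊕b6⊕b7⊕b12⊕b13⊕b14⊕b15 = 0⊕0⊕1⊕1⊕0⊕1⊕1⊕0 = 0
s8: b8⊕b9⊕b10⊕b11⊕b12⊕b13⊕b14⊕b15 = 1⊕0⊕1⊕0⊕0⊕1⊕1⊕0 = 0
Syndrome (s8...s1) = 0000 → position 0 (no error).

0000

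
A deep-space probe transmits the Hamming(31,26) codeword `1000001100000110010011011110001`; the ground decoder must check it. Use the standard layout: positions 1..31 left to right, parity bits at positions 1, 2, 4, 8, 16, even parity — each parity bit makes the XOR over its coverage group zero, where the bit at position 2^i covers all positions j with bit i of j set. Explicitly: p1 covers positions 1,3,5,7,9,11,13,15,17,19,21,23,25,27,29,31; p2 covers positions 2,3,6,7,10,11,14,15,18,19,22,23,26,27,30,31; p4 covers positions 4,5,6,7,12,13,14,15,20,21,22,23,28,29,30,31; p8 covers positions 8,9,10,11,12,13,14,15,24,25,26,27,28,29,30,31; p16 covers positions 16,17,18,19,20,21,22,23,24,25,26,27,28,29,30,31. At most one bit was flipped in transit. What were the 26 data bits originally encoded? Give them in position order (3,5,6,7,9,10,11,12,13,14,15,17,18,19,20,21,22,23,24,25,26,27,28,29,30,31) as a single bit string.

s1: b1⊕b3⊕b5⊕b7⊕b9⊕b11⊕b13⊕b15⊕b17⊕b19⊕b21⊕b23⊕b25⊕b27⊕b29⊕b31 = 1⊕0⊕0⊕1⊕0⊕0⊕0⊕1⊕0⊕0⊕1⊕0⊕1⊕1⊕0⊕1 = 1
s2: b2⊕b3⊕b6⊕b7⊕b10⊕b11⊕b14⊕b15⊕b18⊕b19⊕b22⊕b23⊕b26⊕b27⊕b30⊕b31 = 0⊕0⊕0⊕1⊕0⊕0⊕1⊕1⊕1⊕0⊕1⊕0⊕1⊕1⊕0⊕1 = 0
s4: b4⊕b5⊕b6⊕b7⊕b12⊕b13⊕b14⊕b15⊕b20⊕b21⊕b22⊕b23⊕b28⊕b29⊕b30⊕b31 = 0⊕0⊕0⊕1⊕0⊕0⊕1⊕1⊕0⊕1⊕1⊕0⊕0⊕0⊕0⊕1 = 0
s8: b8⊕b9⊕b10⊕b11⊕b12⊕b13⊕b14⊕b15⊕b24⊕b25⊕b26⊕b27⊕b28⊕b29⊕b30⊕b31 = 1⊕0⊕0⊕0⊕0⊕0⊕1⊕1⊕1⊕1⊕1⊕1⊕0⊕0⊕0⊕1 = 0
s16: b16⊕b17⊕b18⊕b19⊕b20⊕b21⊕b22⊕b23⊕b24⊕b25⊕b26⊕b27⊕b28⊕b29⊕b30⊕b31 = 0⊕0⊕1⊕0⊕0⊕1⊕1⊕0⊕1⊕1⊕1⊕1⊕0⊕0⊕0⊕1 = 0
Syndrome (s16...s1) = 00001 → position 1.
Flip bit 1: corrected codeword = 0000001100000110010011011110001
Data bits at positions 3,5,6,7,9,10,11,12,13,14,15,17,18,19,20,21,22,23,24,25,26,27,28,29,30,31: 00010000011010011011110001

00010000011010011011110001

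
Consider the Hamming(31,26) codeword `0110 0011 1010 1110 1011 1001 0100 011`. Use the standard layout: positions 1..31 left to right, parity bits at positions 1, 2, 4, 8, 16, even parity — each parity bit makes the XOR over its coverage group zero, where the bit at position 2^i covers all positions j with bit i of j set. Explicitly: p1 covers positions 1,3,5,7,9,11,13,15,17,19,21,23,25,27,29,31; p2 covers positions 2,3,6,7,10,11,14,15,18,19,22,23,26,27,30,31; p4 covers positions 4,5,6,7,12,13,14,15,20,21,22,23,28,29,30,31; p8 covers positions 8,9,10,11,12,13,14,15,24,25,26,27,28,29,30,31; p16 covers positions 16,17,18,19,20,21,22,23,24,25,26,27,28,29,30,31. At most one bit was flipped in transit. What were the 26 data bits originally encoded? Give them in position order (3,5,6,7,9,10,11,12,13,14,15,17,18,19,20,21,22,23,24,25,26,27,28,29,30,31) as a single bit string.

s1: b1⊕b3⊕b5⊕b7⊕b9⊕b11⊕b13⊕b15⊕b17⊕b19⊕b21⊕b23⊕b25⊕b27⊕b29⊕b31 = 0⊕1⊕0⊕1⊕1⊕1⊕1⊕1⊕1⊕1⊕1⊕0⊕0⊕0⊕0⊕1 = 0
s2: b2⊕b3⊕b6⊕b7⊕b10⊕b11⊕b14⊕b15⊕b18⊕b19⊕b22⊕b23⊕b26⊕b27⊕b30⊕b31 = 1⊕1⊕0⊕1⊕0⊕1⊕1⊕1⊕0⊕1⊕0⊕0⊕1⊕0⊕1⊕1 = 0
s4: b4⊕b5⊕b6⊕b7⊕b12⊕b13⊕b14⊕b15⊕b20⊕b21⊕b22⊕b23⊕b28⊕b29⊕b30⊕b31 = 0⊕0⊕0⊕1⊕0⊕1⊕1⊕1⊕1⊕1⊕0⊕0⊕0⊕0⊕1⊕1 = 0
s8: b8⊕b9⊕b10⊕b11⊕b12⊕b13⊕b14⊕b15⊕b24⊕b25⊕b26⊕b27⊕b28⊕b29⊕b30⊕b31 = 1⊕1⊕0⊕1⊕0⊕1⊕1⊕1⊕1⊕0⊕1⊕0⊕0⊕0⊕1⊕1 = 0
s16: b16⊕b17⊕b18⊕b19⊕b20⊕b21⊕b22⊕b23⊕b24⊕b25⊕b26⊕b27⊕b28⊕b29⊕b30⊕b31 = 0⊕1⊕0⊕1⊕1⊕1⊕0⊕0⊕1⊕0⊕1⊕0⊕0⊕0⊕1⊕1 = 0
Syndrome (s16...s1) = 00000 → position 0 (no error).
No correction needed.
Data bits at positions 3,5,6,7,9,10,11,12,13,14,15,17,18,19,20,21,22,23,24,25,26,27,28,29,30,31: 10011010111101110010100011

10011010111101110010100011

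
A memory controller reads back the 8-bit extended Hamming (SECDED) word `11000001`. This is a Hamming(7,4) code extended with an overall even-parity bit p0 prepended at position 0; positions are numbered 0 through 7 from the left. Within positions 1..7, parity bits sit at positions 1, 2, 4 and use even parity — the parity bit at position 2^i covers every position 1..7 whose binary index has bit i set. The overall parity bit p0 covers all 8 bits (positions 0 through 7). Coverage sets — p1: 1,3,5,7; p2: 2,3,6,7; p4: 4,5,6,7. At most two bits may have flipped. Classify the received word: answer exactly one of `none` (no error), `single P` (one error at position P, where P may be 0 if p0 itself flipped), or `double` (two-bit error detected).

s1: b1⊕b3⊕b5⊕b7 = 1⊕0⊕0⊕1 = 0
s2: b2⊕b3⊕b6⊕b7 = 0⊕0⊕0⊕1 = 1
s4: b4⊕b5⊕b6⊕b7 = 0⊕0⊕0⊕1 = 1
Syndrome (s4...s1) = 110 → position 6.
Overall parity (XOR of all 8 bits, including p0): 1⊕1⊕0⊕0⊕0⊕0⊕0⊕1 = 1
Overall=1, syndrome position=6 → single-bit error at position 6.

single 6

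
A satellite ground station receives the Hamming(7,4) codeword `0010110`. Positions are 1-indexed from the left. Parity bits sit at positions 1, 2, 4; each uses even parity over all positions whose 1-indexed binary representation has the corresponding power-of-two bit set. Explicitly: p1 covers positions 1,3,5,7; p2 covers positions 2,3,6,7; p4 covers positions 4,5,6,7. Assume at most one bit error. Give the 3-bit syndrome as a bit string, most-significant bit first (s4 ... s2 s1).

000

s1: b1⊕b3⊕b5⊕b7 = 0⊕1⊕1⊕0 = 0
s2: b2⊕b3⊕b6⊕b7 = 0⊕1⊕1⊕0 = 0
s4: b4⊕b5⊕b6⊕b7 = 0⊕1⊕1⊕0 = 0
Syndrome (s4...s1) = 000 → position 0 (no error).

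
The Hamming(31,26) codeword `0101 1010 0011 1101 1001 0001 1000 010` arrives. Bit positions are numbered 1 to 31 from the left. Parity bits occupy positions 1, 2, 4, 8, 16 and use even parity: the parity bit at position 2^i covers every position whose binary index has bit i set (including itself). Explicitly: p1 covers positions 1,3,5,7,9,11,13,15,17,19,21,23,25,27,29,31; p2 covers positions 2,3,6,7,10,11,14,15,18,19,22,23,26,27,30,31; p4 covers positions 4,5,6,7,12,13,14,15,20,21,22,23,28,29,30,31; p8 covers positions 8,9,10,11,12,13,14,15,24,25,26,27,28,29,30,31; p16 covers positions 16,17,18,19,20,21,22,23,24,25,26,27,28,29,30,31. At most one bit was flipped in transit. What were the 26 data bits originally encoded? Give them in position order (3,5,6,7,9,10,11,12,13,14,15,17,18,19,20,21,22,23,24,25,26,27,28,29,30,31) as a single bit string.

01010111110100100011000010

s1: b1⊕b3⊕b5⊕b7⊕b9⊕b11⊕b13⊕b15⊕b17⊕b19⊕b21⊕b23⊕b25⊕b27⊕b29⊕b31 = 0⊕0⊕1⊕1⊕0⊕1⊕1⊕0⊕1⊕0⊕0⊕0⊕1⊕0⊕0⊕0 = 0
s2: b2⊕b3⊕b6⊕b7⊕b10⊕b11⊕b14⊕b15⊕b18⊕b19⊕b22⊕b23⊕b26⊕b27⊕b30⊕b31 = 1⊕0⊕0⊕1⊕0⊕1⊕1⊕0⊕0⊕0⊕0⊕0⊕0⊕0⊕1⊕0 = 1
s4: b4⊕b5⊕b6⊕b7⊕b12⊕b13⊕b14⊕b15⊕b20⊕b21⊕b22⊕b23⊕b28⊕b29⊕b30⊕b31 = 1⊕1⊕0⊕1⊕1⊕1⊕1⊕0⊕1⊕0⊕0⊕0⊕0⊕0⊕1⊕0 = 0
s8: b8⊕b9⊕b10⊕b11⊕b12⊕b13⊕b14⊕b15⊕b24⊕b25⊕b26⊕b27⊕b28⊕b29⊕b30⊕b31 = 0⊕0⊕0⊕1⊕1⊕1⊕1⊕0⊕1⊕1⊕0⊕0⊕0⊕0⊕1⊕0 = 1
s16: b16⊕b17⊕b18⊕b19⊕b20⊕b21⊕b22⊕b23⊕b24⊕b25⊕b26⊕b27⊕b28⊕b29⊕b30⊕b31 = 1⊕1⊕0⊕0⊕1⊕0⊕0⊕0⊕1⊕1⊕0⊕0⊕0⊕0⊕1⊕0 = 0
Syndrome (s16...s1) = 01010 → position 10.
Flip bit 10: corrected codeword = 0101101001111101100100011000010
Data bits at positions 3,5,6,7,9,10,11,12,13,14,15,17,18,19,20,21,22,23,24,25,26,27,28,29,30,31: 01010111110100100011000010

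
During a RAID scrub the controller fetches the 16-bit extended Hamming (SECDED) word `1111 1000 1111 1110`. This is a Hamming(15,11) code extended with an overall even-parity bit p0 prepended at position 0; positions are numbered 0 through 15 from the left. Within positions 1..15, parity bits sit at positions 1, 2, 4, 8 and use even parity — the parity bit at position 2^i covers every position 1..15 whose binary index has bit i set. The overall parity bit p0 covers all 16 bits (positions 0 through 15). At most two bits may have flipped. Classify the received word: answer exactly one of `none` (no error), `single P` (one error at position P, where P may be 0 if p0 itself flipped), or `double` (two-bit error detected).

double

s1: b1⊕b3⊕b5⊕b7⊕b9⊕b11⊕b13⊕b15 = 1⊕1⊕0⊕0⊕1⊕1⊕1⊕0 = 1
s2: b2⊕b3⊕b6⊕b7⊕b10⊕b11⊕b14⊕b15 = 1⊕1⊕0⊕0⊕1⊕1⊕1⊕0 = 1
s4: b4⊕b5⊕b6⊕b7⊕b12⊕b13⊕b14⊕b15 = 1⊕0⊕0⊕0⊕1⊕1⊕1⊕0 = 0
s8: b8⊕b9⊕b10⊕b11⊕b12⊕b13⊕b14⊕b15 = 1⊕1⊕1⊕1⊕1⊕1⊕1⊕0 = 1
Syndrome (s8...s1) = 1011 → position 11.
Overall parity (XOR of all 16 bits, including p0): 1⊕1⊕1⊕1⊕1⊕0⊕0⊕0⊕1⊕1⊕1⊕1⊕1⊕1⊕1⊕0 = 0
Overall=0, syndrome position=11 → double-bit error detected (uncorrectable).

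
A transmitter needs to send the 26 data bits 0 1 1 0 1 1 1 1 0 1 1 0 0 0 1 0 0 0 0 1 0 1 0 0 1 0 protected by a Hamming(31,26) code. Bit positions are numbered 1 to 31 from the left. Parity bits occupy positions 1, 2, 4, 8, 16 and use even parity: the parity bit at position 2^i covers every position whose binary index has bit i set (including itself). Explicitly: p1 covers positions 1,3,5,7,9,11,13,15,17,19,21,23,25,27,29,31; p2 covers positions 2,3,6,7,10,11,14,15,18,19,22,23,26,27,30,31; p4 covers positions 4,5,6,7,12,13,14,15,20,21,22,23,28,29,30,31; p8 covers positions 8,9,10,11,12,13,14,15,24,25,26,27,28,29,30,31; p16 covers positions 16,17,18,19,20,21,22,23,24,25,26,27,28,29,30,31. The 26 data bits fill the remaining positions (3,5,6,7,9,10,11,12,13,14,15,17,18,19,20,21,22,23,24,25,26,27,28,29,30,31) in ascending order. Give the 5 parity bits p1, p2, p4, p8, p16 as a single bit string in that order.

Place data bits at non-power-of-two positions: b3=0, b5=1, b6=1, b7=0, b9=1, b10=1, b11=1, b12=1, b13=0, b14=1, b15=1, b17=0, b18=0, b19=0, b20=1, b21=0, b22=0, b23=0, b24=0, b25=1, b26=0, b27=1, b28=0, b29=0, b30=1, b31=0.
p1 = XOR of data positions {3,5,7,9,11,13,15,17,19,21,23,25,27,29,31} = 0⊕1⊕0⊕1⊕1⊕0⊕1⊕0⊕0⊕0⊕0⊕1⊕1⊕0⊕0 = 0
p2 = XOR of data positions {3,6,7,10,11,14,15,18,19,22,23,26,27,30,31} = 0⊕1⊕0⊕1⊕1⊕1⊕1⊕0⊕0⊕0⊕0⊕0⊕1⊕1⊕0 = 1
p4 = XOR of data positions {5,6,7,12,13,14,15,20,21,22,23,28,29,30,31} = 1⊕1⊕0⊕1⊕0⊕1⊕1⊕1⊕0⊕0⊕0⊕0⊕0⊕1⊕0 = 1
p8 = XOR of data positions {9,10,11,12,13,14,15,24,25,26,27,28,29,30,31} = 1⊕1⊕1⊕1⊕0⊕1⊕1⊕0⊕1⊕0⊕1⊕0⊕0⊕1⊕0 = 1
p16 = XOR of data positions {17,18,19,20,21,22,23,24,25,26,27,28,29,30,31} = 0⊕0⊕0⊕1⊕0⊕0⊕0⊕0⊕1⊕0⊕1⊕0⊕0⊕1⊕0 = 0
Parity bits p1,p2,p4,p8,p16 = 01110

01110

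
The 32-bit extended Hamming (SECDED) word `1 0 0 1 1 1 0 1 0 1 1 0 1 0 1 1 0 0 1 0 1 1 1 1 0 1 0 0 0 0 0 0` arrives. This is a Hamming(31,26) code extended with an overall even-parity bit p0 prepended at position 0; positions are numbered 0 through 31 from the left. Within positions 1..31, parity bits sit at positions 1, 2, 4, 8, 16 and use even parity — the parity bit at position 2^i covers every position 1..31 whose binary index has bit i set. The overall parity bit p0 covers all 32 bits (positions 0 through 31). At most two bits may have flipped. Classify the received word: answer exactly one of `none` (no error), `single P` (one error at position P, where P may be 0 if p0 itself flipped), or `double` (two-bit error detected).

none

s1: b1⊕b3⊕b5⊕b7⊕b9⊕b11⊕b13⊕b15⊕b17⊕b19⊕b21⊕b23⊕b25⊕b27⊕b29⊕b31 = 0⊕1⊕1⊕1⊕1⊕0⊕0⊕1⊕0⊕0⊕1⊕1⊕1⊕0⊕0⊕0 = 0
s2: b2⊕b3⊕b6⊕b7⊕b10⊕b11⊕b14⊕b15⊕b18⊕b19⊕b22⊕b23⊕b26⊕b27⊕b30⊕b31 = 0⊕1⊕0⊕1⊕1⊕0⊕1⊕1⊕1⊕0⊕1⊕1⊕0⊕0⊕0⊕0 = 0
s4: b4⊕b5⊕b6⊕b7⊕b12⊕b13⊕b14⊕b15⊕b20⊕b21⊕b22⊕b23⊕b28⊕b29⊕b30⊕b31 = 1⊕1⊕0⊕1⊕1⊕0⊕1⊕1⊕1⊕1⊕1⊕1⊕0⊕0⊕0⊕0 = 0
s8: b8⊕b9⊕b10⊕b11⊕b12⊕b13⊕b14⊕b15⊕b24⊕b25⊕b26⊕b27⊕b28⊕b29⊕b30⊕b31 = 0⊕1⊕1⊕0⊕1⊕0⊕1⊕1⊕0⊕1⊕0⊕0⊕0⊕0⊕0⊕0 = 0
s16: b16⊕b17⊕b18⊕b19⊕b20⊕b21⊕b22⊕b23⊕b24⊕b25⊕b26⊕b27⊕b28⊕b29⊕b30⊕b31 = 0⊕0⊕1⊕0⊕1⊕1⊕1⊕1⊕0⊕1⊕0⊕0⊕0⊕0⊕0⊕0 = 0
Syndrome (s16...s1) = 00000 → position 0 (no error).
Overall parity (XOR of all 32 bits, including p0): 1⊕0⊕0⊕1⊕1⊕1⊕0⊕1⊕0⊕1⊕1⊕0⊕1⊕0⊕1⊕1⊕0⊕0⊕1⊕0⊕1⊕1⊕1⊕1⊕0⊕1⊕0⊕0⊕0⊕0⊕0⊕0 = 0
Overall=0, syndrome position=0 → no error.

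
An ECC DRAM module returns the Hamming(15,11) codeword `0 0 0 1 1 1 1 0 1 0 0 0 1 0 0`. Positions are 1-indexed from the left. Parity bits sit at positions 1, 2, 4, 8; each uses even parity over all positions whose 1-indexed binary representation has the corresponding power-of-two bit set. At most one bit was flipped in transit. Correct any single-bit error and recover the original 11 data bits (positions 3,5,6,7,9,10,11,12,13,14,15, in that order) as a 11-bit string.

01111000100

s1: b1⊕b3⊕b5⊕b7⊕b9⊕b11⊕b13⊕b15 = 0⊕0⊕1⊕1⊕1⊕0⊕1⊕0 = 0
s2: b2⊕b3⊕b6⊕b7⊕b10⊕b11⊕b14⊕b15 = 0⊕0⊕1⊕1⊕0⊕0⊕0⊕0 = 0
s4: b4⊕b5⊕b6⊕b7⊕b12⊕b13⊕b14⊕b15 = 1⊕1⊕1⊕1⊕0⊕1⊕0⊕0 = 1
s8: b8⊕b9⊕b10⊕b11⊕b12⊕b13⊕b14⊕b15 = 0⊕1⊕0⊕0⊕0⊕1⊕0⊕0 = 0
Syndrome (s8...s1) = 0100 → position 4.
Flip bit 4: corrected codeword = 000011101000100
Data bits at positions 3,5,6,7,9,10,11,12,13,14,15: 01111000100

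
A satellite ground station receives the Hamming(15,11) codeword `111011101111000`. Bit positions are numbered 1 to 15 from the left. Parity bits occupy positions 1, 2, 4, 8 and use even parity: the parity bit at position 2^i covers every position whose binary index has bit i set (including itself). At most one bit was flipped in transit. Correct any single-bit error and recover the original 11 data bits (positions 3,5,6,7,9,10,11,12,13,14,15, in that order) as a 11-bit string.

s1: b1⊕b3⊕b5⊕b7⊕b9⊕b11⊕b13⊕b15 = 1⊕1⊕1⊕1⊕1⊕1⊕0⊕0 = 0
s2: b2⊕b3⊕b6⊕b7⊕b10⊕b11⊕b14⊕b15 = 1⊕1⊕1⊕1⊕1⊕1⊕0⊕0 = 0
s4: b4⊕b5⊕b6⊕b7⊕b12⊕b13⊕b14⊕b15 = 0⊕1⊕1⊕1⊕1⊕0⊕0⊕0 = 0
s8: b8⊕b9⊕b10⊕b11⊕b12⊕b13⊕b14⊕b15 = 0⊕1⊕1⊕1⊕1⊕0⊕0⊕0 = 0
Syndrome (s8...s1) = 0000 → position 0 (no error).
No correction needed.
Data bits at positions 3,5,6,7,9,10,11,12,13,14,15: 11111111000

11111111000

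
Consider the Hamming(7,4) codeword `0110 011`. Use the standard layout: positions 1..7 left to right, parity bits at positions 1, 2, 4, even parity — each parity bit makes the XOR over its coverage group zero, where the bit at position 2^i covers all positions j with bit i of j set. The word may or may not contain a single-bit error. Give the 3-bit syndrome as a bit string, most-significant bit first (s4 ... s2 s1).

000

s1: b1⊕b3⊕b5⊕b7 = 0⊕1⊕0⊕1 = 0
s2: b2⊕b3⊕b6⊕b7 = 1⊕1⊕1⊕1 = 0
s4: b4⊕b5⊕b6⊕b7 = 0⊕0⊕1⊕1 = 0
Syndrome (s4...s1) = 000 → position 0 (no error).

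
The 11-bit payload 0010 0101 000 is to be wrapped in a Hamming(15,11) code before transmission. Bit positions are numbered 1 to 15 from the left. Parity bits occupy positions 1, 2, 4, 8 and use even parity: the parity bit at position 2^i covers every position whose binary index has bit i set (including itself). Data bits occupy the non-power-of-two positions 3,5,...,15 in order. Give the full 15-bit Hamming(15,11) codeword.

000001000101000

Place data bits at non-power-of-two positions: b3=0, b5=0, b6=1, b7=0, b9=0, b10=1, b11=0, b12=1, b13=0, b14=0, b15=0.
p1 = XOR of data positions {3,5,7,9,11,13,15} = 0⊕0⊕0⊕0⊕0⊕0⊕0 = 0
p2 = XOR of data positions {3,6,7,10,11,14,15} = 0⊕1⊕0⊕1⊕0⊕0⊕0 = 0
p4 = XOR of data positions {5,6,7,12,13,14,15} = 0⊕1⊕0⊕1⊕0⊕0⊕0 = 0
p8 = XOR of data positions {9,10,11,12,13,14,15} = 0⊕1⊕0⊕1⊕0⊕0⊕0 = 0
Codeword b1..b15 = 000001000101000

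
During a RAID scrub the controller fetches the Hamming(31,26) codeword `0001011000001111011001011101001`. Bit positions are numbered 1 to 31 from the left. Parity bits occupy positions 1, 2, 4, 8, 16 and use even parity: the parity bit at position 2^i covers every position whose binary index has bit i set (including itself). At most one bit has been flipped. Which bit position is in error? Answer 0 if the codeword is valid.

22

s1: b1⊕b3⊕b5⊕b7⊕b9⊕b11⊕b13⊕b15⊕b17⊕b19⊕b21⊕b23⊕b25⊕b27⊕b29⊕b31 = 0⊕0⊕0⊕1⊕0⊕0⊕1⊕1⊕0⊕1⊕0⊕0⊕1⊕0⊕0⊕1 = 0
s2: b2⊕b3⊕b6⊕b7⊕b10⊕b11⊕b14⊕b15⊕b18⊕b19⊕b22⊕b23⊕b26⊕b27⊕b30⊕b31 = 0⊕0⊕1⊕1⊕0⊕0⊕1⊕1⊕1⊕1⊕1⊕0⊕1⊕0⊕0⊕1 = 1
s4: b4⊕b5⊕b6⊕b7⊕b12⊕b13⊕b14⊕b15⊕b20⊕b21⊕b22⊕b23⊕b28⊕b29⊕b30⊕b31 = 1⊕0⊕1⊕1⊕0⊕1⊕1⊕1⊕0⊕0⊕1⊕0⊕1⊕0⊕0⊕1 = 1
s8: b8⊕b9⊕b10⊕b11⊕b12⊕b13⊕b14⊕b15⊕b24⊕b25⊕b26⊕b27⊕b28⊕b29⊕b30⊕b31 = 0⊕0⊕0⊕0⊕0⊕1⊕1⊕1⊕1⊕1⊕1⊕0⊕1⊕0⊕0⊕1 = 0
s16: b16⊕b17⊕b18⊕b19⊕b20⊕b21⊕b22⊕b23⊕b24⊕b25⊕b26⊕b27⊕b28⊕b29⊕b30⊕b31 = 1⊕0⊕1⊕1⊕0⊕0⊕1⊕0⊕1⊕1⊕1⊕0⊕1⊕0⊕0⊕1 = 1
Syndrome (s16...s1) = 10110 → position 22.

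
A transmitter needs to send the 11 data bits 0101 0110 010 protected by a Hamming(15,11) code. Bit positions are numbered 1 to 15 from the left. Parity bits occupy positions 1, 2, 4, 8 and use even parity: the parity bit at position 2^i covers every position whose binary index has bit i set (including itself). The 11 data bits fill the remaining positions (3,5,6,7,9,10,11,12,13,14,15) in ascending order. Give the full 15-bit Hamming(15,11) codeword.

Place data bits at non-power-of-two positions: b3=0, b5=1, b6=0, b7=1, b9=0, b10=1, b11=1, b12=0, b13=0, b14=1, b15=0.
p1 = XOR of data positions {3,5,7,9,11,13,15} = 0⊕1⊕1⊕0⊕1⊕0⊕0 = 1
p2 = XOR of data positions {3,6,7,10,11,14,15} = 0⊕0⊕1⊕1⊕1⊕1⊕0 = 0
p4 = XOR of data positions {5,6,7,12,13,14,15} = 1⊕0⊕1⊕0⊕0⊕1⊕0 = 1
p8 = XOR of data positions {9,10,11,12,13,14,15} = 0⊕1⊕1⊕0⊕0⊕1⊕0 = 1
Codeword b1..b15 = 100110110110010

100110110110010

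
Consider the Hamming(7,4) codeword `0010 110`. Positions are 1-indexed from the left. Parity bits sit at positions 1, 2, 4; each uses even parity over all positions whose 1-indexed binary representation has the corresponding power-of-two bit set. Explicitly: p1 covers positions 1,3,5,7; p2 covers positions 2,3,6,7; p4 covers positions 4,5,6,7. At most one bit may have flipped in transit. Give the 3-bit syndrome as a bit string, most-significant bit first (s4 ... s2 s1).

000

s1: b1⊕b3⊕b5⊕b7 = 0⊕1⊕1⊕0 = 0
s2: b2⊕b3⊕b6⊕b7 = 0⊕1⊕1⊕0 = 0
s4: b4⊕b5⊕b6⊕b7 = 0⊕1⊕1⊕0 = 0
Syndrome (s4...s1) = 000 → position 0 (no error).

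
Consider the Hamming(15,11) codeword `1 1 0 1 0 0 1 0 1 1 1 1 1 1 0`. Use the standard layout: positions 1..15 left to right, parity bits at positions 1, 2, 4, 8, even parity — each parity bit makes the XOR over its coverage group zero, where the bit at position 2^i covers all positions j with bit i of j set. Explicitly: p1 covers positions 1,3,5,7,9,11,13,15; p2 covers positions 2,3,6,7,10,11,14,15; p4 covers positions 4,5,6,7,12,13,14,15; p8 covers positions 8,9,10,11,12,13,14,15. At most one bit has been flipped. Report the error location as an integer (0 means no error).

s1: b1⊕b3⊕b5⊕b7⊕b9⊕b11⊕b13⊕b15 = 1⊕0⊕0⊕1⊕1⊕1⊕1⊕0 = 1
s2: b2⊕b3⊕b6⊕b7⊕b10⊕b11⊕b14⊕b15 = 1⊕0⊕0⊕1⊕1⊕1⊕1⊕0 = 1
s4: b4⊕b5⊕b6⊕b7⊕b12⊕b13⊕b14⊕b15 = 1⊕0⊕0⊕1⊕1⊕1⊕1⊕0 = 1
s8: b8⊕b9⊕b10⊕b11⊕b12⊕b13⊕b14⊕b15 = 0⊕1⊕1⊕1⊕1⊕1⊕1⊕0 = 0
Syndrome (s8...s1) = 0111 → position 7.

7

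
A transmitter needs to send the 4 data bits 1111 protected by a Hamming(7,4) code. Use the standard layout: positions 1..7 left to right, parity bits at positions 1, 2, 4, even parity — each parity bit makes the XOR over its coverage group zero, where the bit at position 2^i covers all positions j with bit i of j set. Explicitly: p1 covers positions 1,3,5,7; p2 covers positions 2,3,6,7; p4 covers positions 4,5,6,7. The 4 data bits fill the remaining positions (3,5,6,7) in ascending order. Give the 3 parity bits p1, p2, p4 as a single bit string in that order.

111

Place data bits at non-power-of-two positions: b3=1, b5=1, b6=1, b7=1.
p1 = XOR of data positions {3,5,7} = 1⊕1⊕1 = 1
p2 = XOR of data positions {3,6,7} = 1⊕1⊕1 = 1
p4 = XOR of data positions {5,6,7} = 1⊕1⊕1 = 1
Parity bits p1,p2,p4 = 111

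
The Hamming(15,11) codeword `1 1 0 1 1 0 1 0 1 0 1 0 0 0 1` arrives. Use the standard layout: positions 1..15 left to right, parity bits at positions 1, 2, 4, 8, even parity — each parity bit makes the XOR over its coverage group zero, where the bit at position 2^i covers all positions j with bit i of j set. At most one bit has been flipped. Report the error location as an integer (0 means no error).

s1: b1⊕b3⊕b5⊕b7⊕b9⊕b11⊕b13⊕b15 = 1⊕0⊕1⊕1⊕1⊕1⊕0⊕1 = 0
s2: b2⊕b3⊕b6⊕b7⊕b10⊕b11⊕b14⊕b15 = 1⊕0⊕0⊕1⊕0⊕1⊕0⊕1 = 0
s4: b4⊕b5⊕b6⊕b7⊕b12⊕b13⊕b14⊕b15 = 1⊕1⊕0⊕1⊕0⊕0⊕0⊕1 = 0
s8: b8⊕b9⊕b10⊕b11⊕b12⊕b13⊕b14⊕b15 = 0⊕1⊕0⊕1⊕0⊕0⊕0⊕1 = 1
Syndrome (s8...s1) = 1000 → position 8.

8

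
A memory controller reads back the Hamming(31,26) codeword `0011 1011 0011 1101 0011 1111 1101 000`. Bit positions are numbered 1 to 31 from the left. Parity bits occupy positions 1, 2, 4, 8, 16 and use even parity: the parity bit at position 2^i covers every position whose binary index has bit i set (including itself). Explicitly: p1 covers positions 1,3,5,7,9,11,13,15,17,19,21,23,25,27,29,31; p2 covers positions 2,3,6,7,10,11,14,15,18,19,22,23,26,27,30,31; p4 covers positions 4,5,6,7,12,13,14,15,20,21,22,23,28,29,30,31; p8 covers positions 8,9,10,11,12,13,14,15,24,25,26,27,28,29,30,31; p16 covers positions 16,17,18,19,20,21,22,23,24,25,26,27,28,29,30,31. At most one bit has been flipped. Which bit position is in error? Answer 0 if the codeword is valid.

s1: b1⊕b3⊕b5⊕b7⊕b9⊕b11⊕b13⊕b15⊕b17⊕b19⊕b21⊕b23⊕b25⊕b27⊕b29⊕b31 = 0⊕1⊕1⊕1⊕0⊕1⊕1⊕0⊕0⊕1⊕1⊕1⊕1⊕0⊕0⊕0 = 1
s2: b2⊕b3⊕b6⊕b7⊕b10⊕b11⊕b14⊕b15⊕b18⊕b19⊕b22⊕b23⊕b26⊕b27⊕b30⊕b31 = 0⊕1⊕0⊕1⊕0⊕1⊕1⊕0⊕0⊕1⊕1⊕1⊕1⊕0⊕0⊕0 = 0
s4: b4⊕b5⊕b6⊕b7⊕b12⊕b13⊕b14⊕b15⊕b20⊕b21⊕b22⊕b23⊕b28⊕b29⊕b30⊕b31 = 1⊕1⊕0⊕1⊕1⊕1⊕1⊕0⊕1⊕1⊕1⊕1⊕1⊕0⊕0⊕0 = 1
s8: b8⊕b9⊕b10⊕b11⊕b12⊕b13⊕b14⊕b15⊕b24⊕b25⊕b26⊕b27⊕b28⊕b29⊕b30⊕b31 = 1⊕0⊕0⊕1⊕1⊕1⊕1⊕0⊕1⊕1⊕1⊕0⊕1⊕0⊕0⊕0 = 1
s16: b16⊕b17⊕b18⊕b19⊕b20⊕b21⊕b22⊕b23⊕b24⊕b25⊕b26⊕b27⊕b28⊕b29⊕b30⊕b31 = 1⊕0⊕0⊕1⊕1⊕1⊕1⊕1⊕1⊕1⊕1⊕0⊕1⊕0⊕0⊕0 = 0
Syndrome (s16...s1) = 01101 → position 13.

13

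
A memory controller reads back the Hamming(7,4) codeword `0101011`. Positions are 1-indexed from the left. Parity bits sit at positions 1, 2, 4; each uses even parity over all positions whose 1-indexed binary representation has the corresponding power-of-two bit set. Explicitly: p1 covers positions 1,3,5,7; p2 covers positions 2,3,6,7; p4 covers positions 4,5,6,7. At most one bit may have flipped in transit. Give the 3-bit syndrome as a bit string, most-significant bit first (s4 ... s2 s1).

111

s1: b1⊕b3⊕b5⊕b7 = 0⊕0⊕0⊕1 = 1
s2: b2⊕b3⊕b6⊕b7 = 1⊕0⊕1⊕1 = 1
s4: b4⊕b5⊕b6⊕b7 = 1⊕0⊕1⊕1 = 1
Syndrome (s4...s1) = 111 → position 7.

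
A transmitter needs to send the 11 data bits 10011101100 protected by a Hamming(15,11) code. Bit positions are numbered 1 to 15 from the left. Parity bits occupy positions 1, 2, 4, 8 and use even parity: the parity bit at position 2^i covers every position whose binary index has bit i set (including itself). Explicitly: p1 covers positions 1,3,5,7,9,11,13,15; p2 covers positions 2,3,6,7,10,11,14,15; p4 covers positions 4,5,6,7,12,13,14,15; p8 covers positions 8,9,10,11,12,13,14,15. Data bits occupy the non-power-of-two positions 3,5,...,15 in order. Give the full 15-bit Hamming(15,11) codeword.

Place data bits at non-power-of-two positions: b3=1, b5=0, b6=0, b7=1, b9=1, b10=1, b11=0, b12=1, b13=1, b14=0, b15=0.
p1 = XOR of data positions {3,5,7,9,11,13,15} = 1⊕0⊕1⊕1⊕0⊕1⊕0 = 0
p2 = XOR of data positions {3,6,7,10,11,14,15} = 1⊕0⊕1⊕1⊕0⊕0⊕0 = 1
p4 = XOR of data positions {5,6,7,12,13,14,15} = 0⊕0⊕1⊕1⊕1⊕0⊕0 = 1
p8 = XOR of data positions {9,10,11,12,13,14,15} = 1⊕1⊕0⊕1⊕1⊕0⊕0 = 0
Codeword b1..b15 = 011100101101100

011100101101100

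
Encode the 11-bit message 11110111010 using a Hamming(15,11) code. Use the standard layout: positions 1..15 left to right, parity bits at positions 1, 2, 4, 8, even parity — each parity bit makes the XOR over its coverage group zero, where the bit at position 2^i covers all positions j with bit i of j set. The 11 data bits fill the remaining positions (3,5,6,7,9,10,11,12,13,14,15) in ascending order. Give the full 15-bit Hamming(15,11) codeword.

001111100111010

Place data bits at non-power-of-two positions: b3=1, b5=1, b6=1, b7=1, b9=0, b10=1, b11=1, b12=1, b13=0, b14=1, b15=0.
p1 = XOR of data positions {3,5,7,9,11,13,15} = 1⊕1⊕1⊕0⊕1⊕0⊕0 = 0
p2 = XOR of data positions {3,6,7,10,11,14,15} = 1⊕1⊕1⊕1⊕1⊕1⊕0 = 0
p4 = XOR of data positions {5,6,7,12,13,14,15} = 1⊕1⊕1⊕1⊕0⊕1⊕0 = 1
p8 = XOR of data positions {9,10,11,12,13,14,15} = 0⊕1⊕1⊕1⊕0⊕1⊕0 = 0
Codeword b1..b15 = 001111100111010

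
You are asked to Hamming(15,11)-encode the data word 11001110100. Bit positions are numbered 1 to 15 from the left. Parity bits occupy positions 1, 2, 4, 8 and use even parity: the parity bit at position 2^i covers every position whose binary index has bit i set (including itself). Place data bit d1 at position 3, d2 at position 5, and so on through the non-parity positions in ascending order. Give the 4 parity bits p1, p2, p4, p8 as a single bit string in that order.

1100

Place data bits at non-power-of-two positions: b3=1, b5=1, b6=0, b7=0, b9=1, b10=1, b11=1, b12=0, b13=1, b14=0, b15=0.
p1 = XOR of data positions {3,5,7,9,11,13,15} = 1⊕1⊕0⊕1⊕1⊕1⊕0 = 1
p2 = XOR of data positions {3,6,7,10,11,14,15} = 1⊕0⊕0⊕1⊕1⊕0⊕0 = 1
p4 = XOR of data positions {5,6,7,12,13,14,15} = 1⊕0⊕0⊕0⊕1⊕0⊕0 = 0
p8 = XOR of data positions {9,10,11,12,13,14,15} = 1⊕1⊕1⊕0⊕1⊕0⊕0 = 0
Parity bits p1,p2,p4,p8 = 1100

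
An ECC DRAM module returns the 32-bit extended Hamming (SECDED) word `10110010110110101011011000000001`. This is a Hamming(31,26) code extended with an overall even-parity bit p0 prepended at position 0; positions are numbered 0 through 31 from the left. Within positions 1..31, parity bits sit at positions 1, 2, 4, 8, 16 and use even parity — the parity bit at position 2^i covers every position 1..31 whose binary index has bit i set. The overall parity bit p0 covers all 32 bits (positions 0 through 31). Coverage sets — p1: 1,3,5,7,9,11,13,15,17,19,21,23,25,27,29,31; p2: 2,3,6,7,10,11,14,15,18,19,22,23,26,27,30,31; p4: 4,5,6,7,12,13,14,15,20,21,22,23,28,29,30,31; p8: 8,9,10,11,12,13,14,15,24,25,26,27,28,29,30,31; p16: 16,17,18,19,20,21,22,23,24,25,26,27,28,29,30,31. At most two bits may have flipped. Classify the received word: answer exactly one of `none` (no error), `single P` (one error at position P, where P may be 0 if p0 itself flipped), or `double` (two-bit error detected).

s1: b1⊕b3⊕b5⊕b7⊕b9⊕b11⊕b13⊕b15⊕b17⊕b19⊕b21⊕b23⊕b25⊕b27⊕b29⊕b31 = 0⊕1⊕0⊕0⊕1⊕1⊕0⊕0⊕0⊕1⊕1⊕0⊕0⊕0⊕0⊕1 = 0
s2: b2⊕b3⊕b6⊕b7⊕b10⊕b11⊕b14⊕b15⊕b18⊕b19⊕b22⊕b23⊕b26⊕b27⊕b30⊕b31 = 1⊕1⊕1⊕0⊕0⊕1⊕1⊕0⊕1⊕1⊕1⊕0⊕0⊕0⊕0⊕1 = 1
s4: b4⊕b5⊕b6⊕b7⊕b12⊕b13⊕b14⊕b15⊕b20⊕b21⊕b22⊕b23⊕b28⊕b29⊕b30⊕b31 = 0⊕0⊕1⊕0⊕1⊕0⊕1⊕0⊕0⊕1⊕1⊕0⊕0⊕0⊕0⊕1 = 0
s8: b8⊕b9⊕b10⊕b11⊕b12⊕b13⊕b14⊕b15⊕b24⊕b25⊕b26⊕b27⊕b28⊕b29⊕b30⊕b31 = 1⊕1⊕0⊕1⊕1⊕0⊕1⊕0⊕0⊕0⊕0⊕0⊕0⊕0⊕0⊕1 = 0
s16: b16⊕b17⊕b18⊕b19⊕b20⊕b21⊕b22⊕b23⊕b24⊕b25⊕b26⊕b27⊕b28⊕b29⊕b30⊕b31 = 1⊕0⊕1⊕1⊕0⊕1⊕1⊕0⊕0⊕0⊕0⊕0⊕0⊕0⊕0⊕1 = 0
Syndrome (s16...s1) = 00010 → position 2.
Overall parity (XOR of all 32 bits, including p0): 1⊕0⊕1⊕1⊕0⊕0⊕1⊕0⊕1⊕1⊕0⊕1⊕1⊕0⊕1⊕0⊕1⊕0⊕1⊕1⊕0⊕1⊕1⊕0⊕0⊕0⊕0⊕0⊕0⊕0⊕0⊕1 = 1
Overall=1, syndrome position=2 → single-bit error at position 2.

single 2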